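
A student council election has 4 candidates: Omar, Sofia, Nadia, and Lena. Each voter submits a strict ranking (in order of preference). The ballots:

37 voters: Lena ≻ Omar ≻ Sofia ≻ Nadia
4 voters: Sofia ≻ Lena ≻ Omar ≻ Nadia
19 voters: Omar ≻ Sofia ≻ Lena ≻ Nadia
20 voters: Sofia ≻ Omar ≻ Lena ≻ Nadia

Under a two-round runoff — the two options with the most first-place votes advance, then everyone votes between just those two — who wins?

Round 1 first-place votes: Omar 19, Sofia 24, Nadia 0, Lena 37.
Lena and Sofia advance.
Runoff: Lena is preferred to Sofia by 37 voters; Sofia by 43.
Sofia wins the runoff.

Sofia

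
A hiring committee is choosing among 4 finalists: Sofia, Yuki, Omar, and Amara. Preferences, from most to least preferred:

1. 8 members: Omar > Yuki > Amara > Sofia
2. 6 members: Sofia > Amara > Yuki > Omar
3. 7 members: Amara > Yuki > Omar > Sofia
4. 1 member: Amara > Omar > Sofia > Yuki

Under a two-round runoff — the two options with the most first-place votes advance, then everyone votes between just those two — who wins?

Round 1 first-place votes: Sofia 6, Yuki 0, Omar 8, Amara 8.
Amara and Omar advance.
Runoff: Amara is preferred to Omar by 14 voters; Omar by 8.
Amara wins the runoff.

Amara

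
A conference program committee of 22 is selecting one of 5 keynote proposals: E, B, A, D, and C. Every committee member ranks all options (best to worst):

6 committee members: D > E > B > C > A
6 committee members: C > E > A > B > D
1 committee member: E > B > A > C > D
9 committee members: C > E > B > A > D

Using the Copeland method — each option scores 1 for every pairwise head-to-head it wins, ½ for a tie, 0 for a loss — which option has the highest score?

E: beats B, A, and D; loses to C → score 3.
B: beats A and D; loses to E and C → score 2.
A: beats D; loses to E, B, and C → score 1.
D: loses to E, B, A, and C → score 0.
C: beats E, B, A, and D → score 4.
C has the best pairwise record.

C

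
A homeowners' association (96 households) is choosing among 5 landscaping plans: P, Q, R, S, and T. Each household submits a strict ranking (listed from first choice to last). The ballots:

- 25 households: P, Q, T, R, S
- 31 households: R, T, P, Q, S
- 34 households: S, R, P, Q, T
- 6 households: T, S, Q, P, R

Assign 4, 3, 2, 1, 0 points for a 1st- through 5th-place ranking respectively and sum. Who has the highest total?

P: 25·4 + 31·2 + 34·2 + 6·1 = 236
Q: 25·3 + 31·1 + 34·1 + 6·2 = 152
R: 25·1 + 31·4 + 34·3 + 6·0 = 251
S: 25·0 + 31·0 + 34·4 + 6·3 = 154
T: 25·2 + 31·3 + 34·0 + 6·4 = 167
R has the highest Borda score (251).

R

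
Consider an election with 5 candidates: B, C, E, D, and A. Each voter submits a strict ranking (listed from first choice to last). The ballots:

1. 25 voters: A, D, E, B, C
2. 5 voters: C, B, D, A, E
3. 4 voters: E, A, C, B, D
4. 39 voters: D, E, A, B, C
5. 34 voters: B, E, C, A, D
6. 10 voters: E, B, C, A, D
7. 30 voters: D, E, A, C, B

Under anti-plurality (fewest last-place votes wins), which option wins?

A

Last-place votes: B 30, C 64, E 5, D 48, A 0.
A is ranked last by the fewest voters, so A wins.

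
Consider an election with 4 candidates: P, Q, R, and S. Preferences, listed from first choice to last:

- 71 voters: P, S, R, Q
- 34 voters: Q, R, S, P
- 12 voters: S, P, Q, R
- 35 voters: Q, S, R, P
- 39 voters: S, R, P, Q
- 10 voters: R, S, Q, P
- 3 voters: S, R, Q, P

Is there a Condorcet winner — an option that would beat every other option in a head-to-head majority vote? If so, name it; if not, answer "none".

S

S vs P: 133–71 for S.
S vs Q: 135–69 for S.
S vs R: 160–44 for S.
S beats every other option head-to-head.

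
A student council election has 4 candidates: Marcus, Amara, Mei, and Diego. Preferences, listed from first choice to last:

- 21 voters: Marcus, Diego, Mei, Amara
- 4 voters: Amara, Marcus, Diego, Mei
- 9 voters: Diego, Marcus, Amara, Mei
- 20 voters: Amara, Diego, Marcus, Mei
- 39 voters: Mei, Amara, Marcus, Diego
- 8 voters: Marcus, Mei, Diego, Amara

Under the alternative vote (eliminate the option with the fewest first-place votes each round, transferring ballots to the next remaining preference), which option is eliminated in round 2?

Round 1: Marcus 29, Amara 24, Mei 39, Diego 9. Eliminate Diego.
Round 2: Marcus 38, Amara 24, Mei 39. Eliminate Amara.

Amara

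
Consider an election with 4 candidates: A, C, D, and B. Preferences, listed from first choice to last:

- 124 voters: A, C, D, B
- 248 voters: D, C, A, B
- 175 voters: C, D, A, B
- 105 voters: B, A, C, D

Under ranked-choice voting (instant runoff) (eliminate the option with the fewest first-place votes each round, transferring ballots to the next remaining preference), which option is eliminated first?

B

Round 1: A 124, C 175, D 248, B 105. Eliminate B.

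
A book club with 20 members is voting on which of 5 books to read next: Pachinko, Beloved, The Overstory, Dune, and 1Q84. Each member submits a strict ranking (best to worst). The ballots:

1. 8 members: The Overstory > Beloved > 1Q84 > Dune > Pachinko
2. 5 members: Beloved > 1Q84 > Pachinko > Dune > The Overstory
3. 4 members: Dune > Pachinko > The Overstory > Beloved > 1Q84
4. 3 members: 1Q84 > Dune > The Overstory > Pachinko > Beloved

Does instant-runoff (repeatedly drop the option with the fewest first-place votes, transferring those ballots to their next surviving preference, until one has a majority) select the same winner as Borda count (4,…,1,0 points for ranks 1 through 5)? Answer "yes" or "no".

no

Instant-runoff — R1 Pachinko 0, Beloved 5, The Overstory 8, Dune 4, 1Q84 3 (Pachinko out); R2 Beloved 5, The Overstory 8, Dune 4, 1Q84 3 (1Q84 out); R3 Beloved 5, The Overstory 8, Dune 7 (Beloved out); R4 The Overstory 8, Dune 12 (Dune winner). Winner: Dune.
Borda — scores: Pachinko 25, Beloved 48, The Overstory 46, Dune 38, 1Q84 43. Winner: Beloved.
The two methods disagree.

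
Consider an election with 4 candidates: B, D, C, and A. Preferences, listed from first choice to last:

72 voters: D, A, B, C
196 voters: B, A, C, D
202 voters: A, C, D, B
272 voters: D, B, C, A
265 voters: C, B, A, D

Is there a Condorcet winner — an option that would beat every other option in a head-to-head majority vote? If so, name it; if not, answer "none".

none

Checking pairwise contests:
D beats B 546–461.
C beats D 663–344.
B beats C 540–467.
B beats A 733–274.
Every option loses at least one head-to-head, so there is no Condorcet winner.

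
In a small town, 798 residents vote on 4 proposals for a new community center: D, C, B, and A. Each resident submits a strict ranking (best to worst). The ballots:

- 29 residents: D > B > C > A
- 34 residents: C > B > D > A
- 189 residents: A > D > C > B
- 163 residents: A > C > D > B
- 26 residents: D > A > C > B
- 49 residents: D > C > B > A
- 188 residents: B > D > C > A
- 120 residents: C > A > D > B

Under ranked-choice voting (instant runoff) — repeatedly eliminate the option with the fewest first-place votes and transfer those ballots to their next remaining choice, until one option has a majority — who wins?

Round 1: D 104, C 154, B 188, A 352. Eliminate D.
Round 2: C 203, B 217, A 378. Eliminate C.
Round 3: B 300, A 498. A has a majority.

A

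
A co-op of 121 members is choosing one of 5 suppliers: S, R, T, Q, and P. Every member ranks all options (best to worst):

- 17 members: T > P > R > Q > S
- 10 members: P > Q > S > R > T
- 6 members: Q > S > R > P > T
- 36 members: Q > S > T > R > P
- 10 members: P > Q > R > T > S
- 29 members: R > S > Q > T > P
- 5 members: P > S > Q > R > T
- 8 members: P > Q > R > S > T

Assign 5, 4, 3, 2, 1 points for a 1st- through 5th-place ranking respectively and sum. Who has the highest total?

S: 17·1 + 10·3 + 6·4 + 36·4 + 10·1 + 29·4 + 5·4 + 8·2 = 377
R: 17·3 + 10·2 + 6·3 + 36·2 + 10·3 + 29·5 + 5·2 + 8·3 = 370
T: 17·5 + 10·1 + 6·1 + 36·3 + 10·2 + 29·2 + 5·1 + 8·1 = 300
Q: 17·2 + 10·4 + 6·5 + 36·5 + 10·4 + 29·3 + 5·3 + 8·4 = 458
P: 17·4 + 10·5 + 6·2 + 36·1 + 10·5 + 29·1 + 5·5 + 8·5 = 310
Q has the highest Borda score (458).

Q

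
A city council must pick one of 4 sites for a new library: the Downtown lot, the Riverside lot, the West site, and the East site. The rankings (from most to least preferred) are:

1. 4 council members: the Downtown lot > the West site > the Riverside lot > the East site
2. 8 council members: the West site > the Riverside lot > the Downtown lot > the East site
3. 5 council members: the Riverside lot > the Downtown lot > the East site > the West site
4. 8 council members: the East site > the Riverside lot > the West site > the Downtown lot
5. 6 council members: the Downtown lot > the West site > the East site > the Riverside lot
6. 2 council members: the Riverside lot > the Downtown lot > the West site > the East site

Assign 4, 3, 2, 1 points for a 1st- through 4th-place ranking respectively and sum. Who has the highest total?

the Downtown lot: 4·4 + 8·2 + 5·3 + 8·1 + 6·4 + 2·3 = 85
the Riverside lot: 4·2 + 8·3 + 5·4 + 8·3 + 6·1 + 2·4 = 90
the West site: 4·3 + 8·4 + 5·1 + 8·2 + 6·3 + 2·2 = 87
the East site: 4·1 + 8·1 + 5·2 + 8·4 + 6·2 + 2·1 = 68
the Riverside lot has the highest Borda score (90).

the Riverside lot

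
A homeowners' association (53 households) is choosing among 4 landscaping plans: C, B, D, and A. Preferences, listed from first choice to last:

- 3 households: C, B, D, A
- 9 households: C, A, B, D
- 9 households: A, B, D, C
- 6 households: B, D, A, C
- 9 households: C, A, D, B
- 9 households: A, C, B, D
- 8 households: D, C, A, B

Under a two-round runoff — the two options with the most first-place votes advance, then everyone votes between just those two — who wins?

Round 1 first-place votes: C 21, B 6, D 8, A 18.
C and A advance.
Runoff: C is preferred to A by 29 voters; A by 24.
C wins the runoff.

C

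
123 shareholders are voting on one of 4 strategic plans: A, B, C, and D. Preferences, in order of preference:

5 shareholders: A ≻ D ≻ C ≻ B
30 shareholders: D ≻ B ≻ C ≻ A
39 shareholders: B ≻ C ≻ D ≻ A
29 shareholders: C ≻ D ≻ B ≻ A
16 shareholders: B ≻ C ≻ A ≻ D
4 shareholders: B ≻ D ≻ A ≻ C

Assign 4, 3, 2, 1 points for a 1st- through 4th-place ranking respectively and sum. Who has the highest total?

A: 5·4 + 30·1 + 39·1 + 29·1 + 16·2 + 4·2 = 158
B: 5·1 + 30·3 + 39·4 + 29·2 + 16·4 + 4·4 = 389
C: 5·2 + 30·2 + 39·3 + 29·4 + 16·3 + 4·1 = 355
D: 5·3 + 30·4 + 39·2 + 29·3 + 16·1 + 4·3 = 328
B has the highest Borda score (389).

B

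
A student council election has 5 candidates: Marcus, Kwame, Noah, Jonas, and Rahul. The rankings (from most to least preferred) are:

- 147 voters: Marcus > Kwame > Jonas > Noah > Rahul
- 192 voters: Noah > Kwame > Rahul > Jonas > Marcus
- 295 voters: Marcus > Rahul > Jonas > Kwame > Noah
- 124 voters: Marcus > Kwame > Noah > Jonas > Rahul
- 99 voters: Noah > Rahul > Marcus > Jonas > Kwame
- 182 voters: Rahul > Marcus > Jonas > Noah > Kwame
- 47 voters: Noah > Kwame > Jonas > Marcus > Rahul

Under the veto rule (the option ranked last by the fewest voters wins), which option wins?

Last-place votes: Marcus 192, Kwame 281, Noah 295, Jonas 0, Rahul 318.
Jonas is ranked last by the fewest voters, so Jonas wins.

Jonas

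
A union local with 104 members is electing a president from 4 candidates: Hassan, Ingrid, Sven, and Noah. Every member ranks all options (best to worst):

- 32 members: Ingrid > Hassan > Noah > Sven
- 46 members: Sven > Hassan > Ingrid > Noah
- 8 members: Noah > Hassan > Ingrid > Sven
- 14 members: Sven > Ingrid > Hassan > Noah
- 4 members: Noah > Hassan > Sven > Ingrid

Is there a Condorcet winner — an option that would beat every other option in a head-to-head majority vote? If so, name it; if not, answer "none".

Sven vs Hassan: 60–44 for Sven.
Sven vs Ingrid: 64–40 for Sven.
Sven vs Noah: 60–44 for Sven.
Sven beats every other option head-to-head.

Sven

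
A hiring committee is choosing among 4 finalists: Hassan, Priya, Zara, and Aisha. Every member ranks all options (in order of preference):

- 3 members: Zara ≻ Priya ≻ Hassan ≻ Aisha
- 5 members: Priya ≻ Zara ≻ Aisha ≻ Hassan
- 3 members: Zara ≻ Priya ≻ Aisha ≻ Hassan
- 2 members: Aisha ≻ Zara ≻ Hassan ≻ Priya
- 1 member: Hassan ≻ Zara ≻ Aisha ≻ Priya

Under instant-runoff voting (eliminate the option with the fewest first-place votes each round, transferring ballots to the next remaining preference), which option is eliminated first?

Round 1: Hassan 1, Priya 5, Zara 6, Aisha 2. Eliminate Hassan.

Hassan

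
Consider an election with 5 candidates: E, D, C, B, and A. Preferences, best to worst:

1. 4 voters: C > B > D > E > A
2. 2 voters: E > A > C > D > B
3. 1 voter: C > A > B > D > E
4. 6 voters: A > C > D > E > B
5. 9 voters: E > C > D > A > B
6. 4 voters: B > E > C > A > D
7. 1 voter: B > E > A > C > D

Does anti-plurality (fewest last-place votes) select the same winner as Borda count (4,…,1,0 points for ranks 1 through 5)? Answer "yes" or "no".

yes

Anti-plurality — last-place votes: E 1, D 5, C 0, B 17, A 4. Winner: C.
Borda — scores: E 69, D 41, C 78, B 34, A 48. Winner: C.
The two methods agree.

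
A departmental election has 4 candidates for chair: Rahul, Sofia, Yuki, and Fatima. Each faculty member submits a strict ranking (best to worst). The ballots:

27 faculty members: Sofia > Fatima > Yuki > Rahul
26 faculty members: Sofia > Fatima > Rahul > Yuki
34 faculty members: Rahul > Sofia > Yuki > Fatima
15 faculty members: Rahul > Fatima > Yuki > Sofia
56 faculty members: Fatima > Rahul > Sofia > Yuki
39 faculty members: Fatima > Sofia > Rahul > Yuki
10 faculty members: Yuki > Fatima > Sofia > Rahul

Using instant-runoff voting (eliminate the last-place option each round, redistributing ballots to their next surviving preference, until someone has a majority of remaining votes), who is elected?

Round 1: Rahul 49, Sofia 53, Yuki 10, Fatima 95. Eliminate Yuki.
Round 2: Rahul 49, Sofia 53, Fatima 105. Fatima has a majority.

Fatima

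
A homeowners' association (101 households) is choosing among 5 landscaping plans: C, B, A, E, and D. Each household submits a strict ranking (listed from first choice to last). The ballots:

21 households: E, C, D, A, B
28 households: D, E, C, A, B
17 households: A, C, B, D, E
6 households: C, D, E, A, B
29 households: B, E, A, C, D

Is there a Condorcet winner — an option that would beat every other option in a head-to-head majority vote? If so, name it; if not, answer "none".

none

Checking pairwise contests:
E beats C 78–23.
C beats B 72–29.
C beats A 55–46.
D beats E 51–50.
C beats D 73–28.
Every option loses at least one head-to-head, so there is no Condorcet winner.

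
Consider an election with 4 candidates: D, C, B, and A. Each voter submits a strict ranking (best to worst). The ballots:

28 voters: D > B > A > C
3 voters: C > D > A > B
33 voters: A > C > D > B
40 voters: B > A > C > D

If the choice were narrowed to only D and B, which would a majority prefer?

D

Voters preferring D to B: 64; preferring B to D: 40.
D wins the head-to-head.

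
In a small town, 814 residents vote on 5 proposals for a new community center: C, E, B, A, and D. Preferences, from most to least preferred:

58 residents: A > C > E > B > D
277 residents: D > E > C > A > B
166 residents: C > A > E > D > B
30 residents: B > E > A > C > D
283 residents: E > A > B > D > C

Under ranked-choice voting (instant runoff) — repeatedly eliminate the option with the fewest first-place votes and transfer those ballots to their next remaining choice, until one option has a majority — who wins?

Round 1: C 166, E 283, B 30, A 58, D 277. Eliminate B.
Round 2: C 166, E 313, A 58, D 277. Eliminate A.
Round 3: C 224, E 313, D 277. Eliminate C.
Round 4: E 537, D 277. E has a majority.

E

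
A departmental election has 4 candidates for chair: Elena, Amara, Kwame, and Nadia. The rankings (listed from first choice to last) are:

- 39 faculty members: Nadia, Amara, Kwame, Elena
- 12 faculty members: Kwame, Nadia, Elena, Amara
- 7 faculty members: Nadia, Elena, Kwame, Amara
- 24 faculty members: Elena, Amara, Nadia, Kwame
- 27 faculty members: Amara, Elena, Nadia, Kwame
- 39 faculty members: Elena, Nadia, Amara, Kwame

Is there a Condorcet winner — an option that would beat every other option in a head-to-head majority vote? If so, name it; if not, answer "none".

Elena

Elena vs Amara: 82–66 for Elena.
Elena vs Kwame: 97–51 for Elena.
Elena vs Nadia: 90–58 for Elena.
Elena beats every other option head-to-head.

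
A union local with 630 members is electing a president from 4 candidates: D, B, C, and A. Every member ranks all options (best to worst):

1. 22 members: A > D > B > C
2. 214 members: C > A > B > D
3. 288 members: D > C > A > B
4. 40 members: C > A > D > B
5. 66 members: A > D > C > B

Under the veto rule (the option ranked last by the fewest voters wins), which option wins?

Last-place votes: D 214, B 394, C 22, A 0.
A is ranked last by the fewest voters, so A wins.

A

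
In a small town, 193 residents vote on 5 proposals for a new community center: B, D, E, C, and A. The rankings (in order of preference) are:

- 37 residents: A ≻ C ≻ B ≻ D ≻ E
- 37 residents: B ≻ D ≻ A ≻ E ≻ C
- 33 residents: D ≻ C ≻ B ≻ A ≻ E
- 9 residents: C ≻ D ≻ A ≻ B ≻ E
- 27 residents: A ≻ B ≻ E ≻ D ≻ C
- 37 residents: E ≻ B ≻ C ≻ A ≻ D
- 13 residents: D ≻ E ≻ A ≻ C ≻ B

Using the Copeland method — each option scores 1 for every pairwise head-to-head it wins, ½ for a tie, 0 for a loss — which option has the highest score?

B: beats D, E, C, and A → score 4.
D: beats E and C; loses to B and A → score 2.
E: beats C; loses to B, D, and A → score 1.
C: loses to B, D, E, and A → score 0.
A: beats D, E, and C; loses to B → score 3.
B has the best pairwise record.

B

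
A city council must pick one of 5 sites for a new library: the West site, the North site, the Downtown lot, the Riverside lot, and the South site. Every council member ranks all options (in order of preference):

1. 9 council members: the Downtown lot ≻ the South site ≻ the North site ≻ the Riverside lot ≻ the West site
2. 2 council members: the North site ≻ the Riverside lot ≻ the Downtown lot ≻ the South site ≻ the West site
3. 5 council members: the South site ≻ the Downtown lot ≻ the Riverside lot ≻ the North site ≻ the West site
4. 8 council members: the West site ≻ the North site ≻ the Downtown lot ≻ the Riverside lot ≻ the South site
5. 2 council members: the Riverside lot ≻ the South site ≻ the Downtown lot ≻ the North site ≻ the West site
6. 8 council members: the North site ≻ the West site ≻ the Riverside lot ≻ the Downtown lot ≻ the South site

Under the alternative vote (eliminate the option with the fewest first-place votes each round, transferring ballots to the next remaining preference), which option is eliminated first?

the Riverside lot

Round 1: the West site 8, the North site 10, the Downtown lot 9, the Riverside lot 2, the South site 5. Eliminate the Riverside lot.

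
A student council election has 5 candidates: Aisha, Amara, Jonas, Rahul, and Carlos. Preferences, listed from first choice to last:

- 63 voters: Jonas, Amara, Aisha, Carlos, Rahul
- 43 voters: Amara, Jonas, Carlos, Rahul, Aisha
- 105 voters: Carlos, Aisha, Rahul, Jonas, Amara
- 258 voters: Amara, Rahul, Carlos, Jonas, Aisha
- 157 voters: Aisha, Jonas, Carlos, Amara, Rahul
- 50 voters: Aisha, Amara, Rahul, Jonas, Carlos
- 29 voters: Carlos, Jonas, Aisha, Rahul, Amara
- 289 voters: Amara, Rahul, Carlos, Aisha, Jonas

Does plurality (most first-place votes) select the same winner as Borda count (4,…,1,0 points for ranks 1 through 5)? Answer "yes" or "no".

yes

Plurality — first-place votes: Aisha 207, Amara 590, Jonas 63, Rahul 0, Carlos 134. Winner: Amara.
Borda — scores: Aisha 1616, Amara 2856, Jonas 1352, Rahul 2023, Carlos 2093. Winner: Amara.
The two methods agree.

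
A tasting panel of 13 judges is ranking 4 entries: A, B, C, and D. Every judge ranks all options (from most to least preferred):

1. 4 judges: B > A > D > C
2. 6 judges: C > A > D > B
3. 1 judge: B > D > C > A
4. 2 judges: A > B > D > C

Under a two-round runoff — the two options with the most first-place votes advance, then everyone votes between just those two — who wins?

B

Round 1 first-place votes: A 2, B 5, C 6, D 0.
C and B advance.
Runoff: C is preferred to B by 6 voters; B by 7.
B wins the runoff.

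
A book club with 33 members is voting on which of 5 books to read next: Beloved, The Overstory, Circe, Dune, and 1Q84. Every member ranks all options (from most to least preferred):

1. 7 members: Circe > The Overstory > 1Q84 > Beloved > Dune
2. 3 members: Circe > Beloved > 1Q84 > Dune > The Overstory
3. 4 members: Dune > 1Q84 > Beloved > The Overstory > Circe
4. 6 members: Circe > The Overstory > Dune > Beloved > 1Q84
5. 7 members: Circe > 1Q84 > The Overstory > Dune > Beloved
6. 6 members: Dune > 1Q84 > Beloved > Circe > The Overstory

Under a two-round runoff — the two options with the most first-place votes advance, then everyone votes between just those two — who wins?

Round 1 first-place votes: Beloved 0, The Overstory 0, Circe 23, Dune 10, 1Q84 0.
Circe and Dune advance.
Runoff: Circe is preferred to Dune by 23 voters; Dune by 10.
Circe wins the runoff.

Circe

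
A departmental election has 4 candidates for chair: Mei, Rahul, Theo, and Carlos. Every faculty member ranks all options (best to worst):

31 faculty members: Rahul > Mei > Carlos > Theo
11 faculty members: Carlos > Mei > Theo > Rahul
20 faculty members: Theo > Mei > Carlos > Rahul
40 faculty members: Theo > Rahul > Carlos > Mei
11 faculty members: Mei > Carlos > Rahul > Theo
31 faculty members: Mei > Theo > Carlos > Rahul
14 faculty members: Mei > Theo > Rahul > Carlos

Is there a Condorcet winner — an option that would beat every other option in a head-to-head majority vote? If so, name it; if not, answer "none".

Mei vs Rahul: 87–71 for Mei.
Mei vs Theo: 98–60 for Mei.
Mei vs Carlos: 107–51 for Mei.
Mei beats every other option head-to-head.

Mei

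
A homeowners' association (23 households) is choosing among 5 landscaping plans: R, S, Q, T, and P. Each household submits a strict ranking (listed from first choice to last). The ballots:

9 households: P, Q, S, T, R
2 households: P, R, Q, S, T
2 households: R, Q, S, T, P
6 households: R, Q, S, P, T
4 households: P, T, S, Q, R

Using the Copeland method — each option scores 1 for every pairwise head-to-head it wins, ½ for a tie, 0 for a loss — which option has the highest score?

P

R: loses to S, Q, T, and P → score 0.
S: beats R and T; loses to Q and P → score 2.
Q: beats R, S, and T; loses to P → score 3.
T: beats R; loses to S, Q, and P → score 1.
P: beats R, S, Q, and T → score 4.
P has the best pairwise record.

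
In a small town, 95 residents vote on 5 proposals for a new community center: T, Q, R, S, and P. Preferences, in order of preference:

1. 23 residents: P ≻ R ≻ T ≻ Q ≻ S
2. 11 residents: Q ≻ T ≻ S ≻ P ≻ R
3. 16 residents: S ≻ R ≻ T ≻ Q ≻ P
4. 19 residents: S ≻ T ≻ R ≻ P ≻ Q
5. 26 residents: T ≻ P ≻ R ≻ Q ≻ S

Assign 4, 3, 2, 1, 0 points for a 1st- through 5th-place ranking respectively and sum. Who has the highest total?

T

T: 23·2 + 11·3 + 16·2 + 19·3 + 26·4 = 272
Q: 23·1 + 11·4 + 16·1 + 19·0 + 26·1 = 109
R: 23·3 + 11·0 + 16·3 + 19·2 + 26·2 = 207
S: 23·0 + 11·2 + 16·4 + 19·4 + 26·0 = 162
P: 23·4 + 11·1 + 16·0 + 19·1 + 26·3 = 200
T has the highest Borda score (272).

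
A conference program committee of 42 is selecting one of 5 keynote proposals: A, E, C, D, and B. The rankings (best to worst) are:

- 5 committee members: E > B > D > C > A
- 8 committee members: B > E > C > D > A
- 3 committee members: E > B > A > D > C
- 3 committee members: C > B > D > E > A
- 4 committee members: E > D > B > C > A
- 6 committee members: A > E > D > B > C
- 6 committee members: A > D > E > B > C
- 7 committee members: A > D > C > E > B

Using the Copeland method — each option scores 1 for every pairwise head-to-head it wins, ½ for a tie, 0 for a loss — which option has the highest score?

A: beats C and D; loses to E and B → score 2.
E: beats A, C, D, and B → score 4.
C: loses to A, E, D, and B → score 0.
D: beats C and B; loses to A and E → score 2.
B: beats A and C; loses to E and D → score 2.
E has the best pairwise record.

E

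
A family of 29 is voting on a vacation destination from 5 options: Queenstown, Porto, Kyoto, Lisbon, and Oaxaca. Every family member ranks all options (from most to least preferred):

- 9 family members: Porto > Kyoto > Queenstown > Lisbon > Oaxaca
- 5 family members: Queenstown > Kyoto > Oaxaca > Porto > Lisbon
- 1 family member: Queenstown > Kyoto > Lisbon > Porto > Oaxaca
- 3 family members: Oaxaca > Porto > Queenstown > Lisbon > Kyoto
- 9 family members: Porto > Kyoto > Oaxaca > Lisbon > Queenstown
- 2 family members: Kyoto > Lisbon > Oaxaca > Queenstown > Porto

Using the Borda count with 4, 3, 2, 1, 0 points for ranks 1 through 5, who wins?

Porto

Queenstown: 9·2 + 5·4 + 1·4 + 3·2 + 9·0 + 2·1 = 50
Porto: 9·4 + 5·1 + 1·1 + 3·3 + 9·4 + 2·0 = 87
Kyoto: 9·3 + 5·3 + 1·3 + 3·0 + 9·3 + 2·4 = 80
Lisbon: 9·1 + 5·0 + 1·2 + 3·1 + 9·1 + 2·3 = 29
Oaxaca: 9·0 + 5·2 + 1·0 + 3·4 + 9·2 + 2·2 = 44
Porto has the highest Borda score (87).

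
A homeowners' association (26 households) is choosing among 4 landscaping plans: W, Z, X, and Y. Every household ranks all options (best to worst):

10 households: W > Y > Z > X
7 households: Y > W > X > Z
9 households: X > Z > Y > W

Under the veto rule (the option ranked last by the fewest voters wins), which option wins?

Last-place votes: W 9, Z 7, X 10, Y 0.
Y is ranked last by the fewest voters, so Y wins.

Y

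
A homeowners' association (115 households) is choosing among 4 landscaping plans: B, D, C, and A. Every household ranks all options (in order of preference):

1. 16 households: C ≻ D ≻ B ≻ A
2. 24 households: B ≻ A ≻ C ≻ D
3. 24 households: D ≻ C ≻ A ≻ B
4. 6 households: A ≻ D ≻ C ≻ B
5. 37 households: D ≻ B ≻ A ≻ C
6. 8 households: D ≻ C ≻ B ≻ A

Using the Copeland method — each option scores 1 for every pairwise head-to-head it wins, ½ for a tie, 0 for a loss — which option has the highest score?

D

B: beats C and A; loses to D → score 2.
D: beats B, C, and A → score 3.
C: loses to B, D, and A → score 0.
A: beats C; loses to B and D → score 1.
D has the best pairwise record.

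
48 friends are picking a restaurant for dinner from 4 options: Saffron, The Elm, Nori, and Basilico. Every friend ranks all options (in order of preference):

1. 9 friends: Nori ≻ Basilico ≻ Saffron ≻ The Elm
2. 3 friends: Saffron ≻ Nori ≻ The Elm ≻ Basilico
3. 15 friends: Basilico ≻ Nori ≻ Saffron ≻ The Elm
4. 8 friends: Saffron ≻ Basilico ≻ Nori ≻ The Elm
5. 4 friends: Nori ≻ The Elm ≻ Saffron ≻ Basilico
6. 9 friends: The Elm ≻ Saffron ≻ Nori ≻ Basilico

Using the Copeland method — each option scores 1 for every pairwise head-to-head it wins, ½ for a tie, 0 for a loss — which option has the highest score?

Saffron: beats The Elm; ties Basilico; loses to Nori → score 1.5.
The Elm: loses to Saffron, Nori, and Basilico → score 0.
Nori: beats Saffron, The Elm, and Basilico → score 3.
Basilico: beats The Elm; ties Saffron; loses to Nori → score 1.5.
Nori has the best pairwise record.

Nori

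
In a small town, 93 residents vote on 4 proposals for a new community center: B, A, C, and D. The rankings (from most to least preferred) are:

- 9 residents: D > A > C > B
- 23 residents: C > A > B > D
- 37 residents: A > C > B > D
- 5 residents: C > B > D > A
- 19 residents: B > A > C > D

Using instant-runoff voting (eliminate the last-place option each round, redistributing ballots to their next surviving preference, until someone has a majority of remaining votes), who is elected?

Round 1: B 19, A 37, C 28, D 9. Eliminate D.
Round 2: B 19, A 46, C 28. Eliminate B.
Round 3: A 65, C 28. A has a majority.

A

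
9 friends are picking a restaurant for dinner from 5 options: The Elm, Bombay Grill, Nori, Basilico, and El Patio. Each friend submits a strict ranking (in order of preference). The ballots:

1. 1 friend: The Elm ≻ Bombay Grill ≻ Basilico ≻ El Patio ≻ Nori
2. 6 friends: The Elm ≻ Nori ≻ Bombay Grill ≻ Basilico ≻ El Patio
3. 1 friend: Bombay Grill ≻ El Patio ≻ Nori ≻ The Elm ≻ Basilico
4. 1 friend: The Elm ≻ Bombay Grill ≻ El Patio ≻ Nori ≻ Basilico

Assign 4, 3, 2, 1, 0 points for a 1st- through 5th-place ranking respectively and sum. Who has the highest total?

The Elm

The Elm: 1·4 + 6·4 + 1·1 + 1·4 = 33
Bombay Grill: 1·3 + 6·2 + 1·4 + 1·3 = 22
Nori: 1·0 + 6·3 + 1·2 + 1·1 = 21
Basilico: 1·2 + 6·1 + 1·0 + 1·0 = 8
El Patio: 1·1 + 6·0 + 1·3 + 1·2 = 6
The Elm has the highest Borda score (33).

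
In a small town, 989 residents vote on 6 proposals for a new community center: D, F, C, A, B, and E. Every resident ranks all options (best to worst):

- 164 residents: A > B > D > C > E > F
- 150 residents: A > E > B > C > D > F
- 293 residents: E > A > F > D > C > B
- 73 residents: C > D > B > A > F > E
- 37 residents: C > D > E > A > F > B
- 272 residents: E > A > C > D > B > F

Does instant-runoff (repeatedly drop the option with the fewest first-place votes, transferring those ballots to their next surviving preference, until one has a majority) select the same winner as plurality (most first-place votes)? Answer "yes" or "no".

yes

Instant-runoff — R1 D 0, F 0, C 110, A 314, B 0, E 565 (E winner). Winner: E.
Plurality — first-place votes: D 0, F 0, C 110, A 314, B 0, E 565. Winner: E.
The two methods agree.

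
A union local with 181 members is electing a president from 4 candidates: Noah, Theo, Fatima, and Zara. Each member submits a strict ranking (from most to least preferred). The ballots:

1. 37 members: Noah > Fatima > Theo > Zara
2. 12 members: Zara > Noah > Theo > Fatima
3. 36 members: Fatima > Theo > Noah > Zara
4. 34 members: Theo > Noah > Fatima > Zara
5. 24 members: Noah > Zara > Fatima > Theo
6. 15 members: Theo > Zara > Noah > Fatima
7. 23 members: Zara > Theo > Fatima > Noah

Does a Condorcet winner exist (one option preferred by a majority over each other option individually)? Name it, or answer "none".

none

Checking pairwise contests:
Theo beats Noah 108–73.
Fatima beats Theo 97–84.
Noah beats Fatima 122–59.
Noah beats Zara 131–50.
Every option loses at least one head-to-head, so there is no Condorcet winner.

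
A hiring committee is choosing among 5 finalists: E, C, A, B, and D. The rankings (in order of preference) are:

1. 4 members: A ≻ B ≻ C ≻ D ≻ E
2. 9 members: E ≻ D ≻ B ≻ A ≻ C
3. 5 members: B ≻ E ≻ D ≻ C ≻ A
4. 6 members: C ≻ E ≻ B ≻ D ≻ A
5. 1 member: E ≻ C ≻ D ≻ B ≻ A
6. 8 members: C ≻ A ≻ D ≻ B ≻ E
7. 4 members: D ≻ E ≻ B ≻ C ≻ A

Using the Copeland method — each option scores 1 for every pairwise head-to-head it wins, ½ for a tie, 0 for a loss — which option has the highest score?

E

E: beats C, A, B, and D → score 4.
C: beats A and D; loses to E and B → score 2.
A: loses to E, C, B, and D → score 0.
B: beats C and A; loses to E and D → score 2.
D: beats A and B; loses to E and C → score 2.
E has the best pairwise record.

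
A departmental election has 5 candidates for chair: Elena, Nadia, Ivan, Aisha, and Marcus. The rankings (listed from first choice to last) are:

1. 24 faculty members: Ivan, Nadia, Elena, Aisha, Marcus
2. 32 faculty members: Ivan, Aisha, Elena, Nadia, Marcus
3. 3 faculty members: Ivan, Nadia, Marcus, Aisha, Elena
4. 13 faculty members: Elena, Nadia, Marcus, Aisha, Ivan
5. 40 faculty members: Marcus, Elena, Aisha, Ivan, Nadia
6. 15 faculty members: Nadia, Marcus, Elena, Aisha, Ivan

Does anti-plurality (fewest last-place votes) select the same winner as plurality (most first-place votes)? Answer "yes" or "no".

no

Anti-plurality — last-place votes: Elena 3, Nadia 40, Ivan 28, Aisha 0, Marcus 56. Winner: Aisha.
Plurality — first-place votes: Elena 13, Nadia 15, Ivan 59, Aisha 0, Marcus 40. Winner: Ivan.
The two methods disagree.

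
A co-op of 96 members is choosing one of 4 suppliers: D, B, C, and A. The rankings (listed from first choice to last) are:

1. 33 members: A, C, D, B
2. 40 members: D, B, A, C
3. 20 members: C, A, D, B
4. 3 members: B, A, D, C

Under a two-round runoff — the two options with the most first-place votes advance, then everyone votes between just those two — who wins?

Round 1 first-place votes: D 40, B 3, C 20, A 33.
D and A advance.
Runoff: D is preferred to A by 40 voters; A by 56.
A wins the runoff.

A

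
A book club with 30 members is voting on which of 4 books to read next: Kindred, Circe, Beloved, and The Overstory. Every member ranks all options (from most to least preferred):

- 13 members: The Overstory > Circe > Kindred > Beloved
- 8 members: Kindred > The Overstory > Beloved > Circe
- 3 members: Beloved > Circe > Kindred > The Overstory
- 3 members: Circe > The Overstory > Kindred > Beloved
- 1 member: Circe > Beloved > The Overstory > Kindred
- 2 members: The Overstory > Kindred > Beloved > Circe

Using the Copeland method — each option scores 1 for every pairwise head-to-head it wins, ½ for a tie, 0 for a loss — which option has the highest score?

The Overstory

Kindred: beats Beloved; loses to Circe and The Overstory → score 1.
Circe: beats Kindred and Beloved; loses to The Overstory → score 2.
Beloved: loses to Kindred, Circe, and The Overstory → score 0.
The Overstory: beats Kindred, Circe, and Beloved → score 3.
The Overstory has the best pairwise record.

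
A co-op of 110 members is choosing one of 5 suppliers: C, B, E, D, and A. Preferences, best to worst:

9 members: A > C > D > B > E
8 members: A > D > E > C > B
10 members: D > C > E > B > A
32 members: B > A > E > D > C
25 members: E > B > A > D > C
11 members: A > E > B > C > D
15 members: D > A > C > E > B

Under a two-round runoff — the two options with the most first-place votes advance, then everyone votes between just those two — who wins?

B

Round 1 first-place votes: C 0, B 32, E 25, D 25, A 28.
B and A advance.
Runoff: B is preferred to A by 67 voters; A by 43.
B wins the runoff.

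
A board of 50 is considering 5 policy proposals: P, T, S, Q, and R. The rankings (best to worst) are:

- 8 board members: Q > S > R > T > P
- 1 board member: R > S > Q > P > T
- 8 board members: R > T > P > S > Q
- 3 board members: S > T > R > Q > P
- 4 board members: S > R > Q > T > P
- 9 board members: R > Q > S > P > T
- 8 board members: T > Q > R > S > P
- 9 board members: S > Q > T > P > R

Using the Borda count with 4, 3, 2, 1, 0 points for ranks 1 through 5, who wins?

S

P: 8·0 + 1·1 + 8·2 + 3·0 + 4·0 + 9·1 + 8·0 + 9·1 = 35
T: 8·1 + 1·0 + 8·3 + 3·3 + 4·1 + 9·0 + 8·4 + 9·2 = 95
S: 8·3 + 1·3 + 8·1 + 3·4 + 4·4 + 9·2 + 8·1 + 9·4 = 125
Q: 8·4 + 1·2 + 8·0 + 3·1 + 4·2 + 9·3 + 8·3 + 9·3 = 123
R: 8·2 + 1·4 + 8·4 + 3·2 + 4·3 + 9·4 + 8·2 + 9·0 = 122
S has the highest Borda score (125).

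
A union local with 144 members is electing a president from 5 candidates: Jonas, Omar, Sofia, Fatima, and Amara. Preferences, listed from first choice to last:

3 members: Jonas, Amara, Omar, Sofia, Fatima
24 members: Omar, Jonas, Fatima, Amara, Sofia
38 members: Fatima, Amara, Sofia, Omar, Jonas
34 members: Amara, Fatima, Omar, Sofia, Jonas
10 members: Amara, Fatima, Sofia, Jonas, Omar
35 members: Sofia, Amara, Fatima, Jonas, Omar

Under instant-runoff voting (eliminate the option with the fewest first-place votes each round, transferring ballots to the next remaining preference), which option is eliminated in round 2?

Omar

Round 1: Jonas 3, Omar 24, Sofia 35, Fatima 38, Amara 44. Eliminate Jonas.
Round 2: Omar 24, Sofia 35, Fatima 38, Amara 47. Eliminate Omar.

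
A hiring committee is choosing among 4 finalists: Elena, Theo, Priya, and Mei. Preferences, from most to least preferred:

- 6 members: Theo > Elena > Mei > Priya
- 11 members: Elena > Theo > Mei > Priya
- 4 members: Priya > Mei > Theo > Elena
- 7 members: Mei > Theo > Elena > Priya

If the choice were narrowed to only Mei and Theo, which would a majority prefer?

Theo

Voters preferring Mei to Theo: 11; preferring Theo to Mei: 17.
Theo wins the head-to-head.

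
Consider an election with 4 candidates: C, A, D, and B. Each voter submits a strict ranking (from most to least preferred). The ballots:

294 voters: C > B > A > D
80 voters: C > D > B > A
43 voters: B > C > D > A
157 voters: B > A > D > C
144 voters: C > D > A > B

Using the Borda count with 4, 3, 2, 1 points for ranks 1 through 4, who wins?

C

C: 294·4 + 80·4 + 43·3 + 157·1 + 144·4 = 2358
A: 294·2 + 80·1 + 43·1 + 157·3 + 144·2 = 1470
D: 294·1 + 80·3 + 43·2 + 157·2 + 144·3 = 1366
B: 294·3 + 80·2 + 43·4 + 157·4 + 144·1 = 1986
C has the highest Borda score (2358).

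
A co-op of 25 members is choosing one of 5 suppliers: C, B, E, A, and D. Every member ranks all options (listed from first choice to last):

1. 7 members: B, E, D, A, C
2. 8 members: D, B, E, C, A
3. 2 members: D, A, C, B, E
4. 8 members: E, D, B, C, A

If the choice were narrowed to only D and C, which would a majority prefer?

D

Voters preferring D to C: 25; preferring C to D: 0.
D wins the head-to-head.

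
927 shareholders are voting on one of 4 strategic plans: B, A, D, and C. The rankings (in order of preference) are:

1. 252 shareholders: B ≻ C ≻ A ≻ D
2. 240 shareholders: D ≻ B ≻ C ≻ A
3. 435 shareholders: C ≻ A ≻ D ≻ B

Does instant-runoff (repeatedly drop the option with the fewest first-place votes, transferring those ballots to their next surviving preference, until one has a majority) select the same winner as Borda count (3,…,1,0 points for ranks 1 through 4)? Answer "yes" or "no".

no

Instant-runoff — R1 B 252, A 0, D 240, C 435 (A out); R2 B 252, D 240, C 435 (D out); R3 B 492, C 435 (B winner). Winner: B.
Borda — scores: B 1236, A 1122, D 1155, C 2049. Winner: C.
The two methods disagree.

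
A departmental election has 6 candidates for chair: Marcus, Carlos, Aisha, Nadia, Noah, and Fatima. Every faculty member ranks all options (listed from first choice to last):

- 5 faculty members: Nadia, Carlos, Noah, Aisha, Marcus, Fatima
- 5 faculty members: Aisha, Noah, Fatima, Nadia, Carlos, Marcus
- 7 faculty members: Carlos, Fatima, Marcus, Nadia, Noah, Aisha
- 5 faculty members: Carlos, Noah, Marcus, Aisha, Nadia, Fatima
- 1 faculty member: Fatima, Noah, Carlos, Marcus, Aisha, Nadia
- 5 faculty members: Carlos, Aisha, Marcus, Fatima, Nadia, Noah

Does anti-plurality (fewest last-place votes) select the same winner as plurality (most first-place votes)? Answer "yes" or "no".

Anti-plurality — last-place votes: Marcus 5, Carlos 0, Aisha 7, Nadia 1, Noah 5, Fatima 10. Winner: Carlos.
Plurality — first-place votes: Marcus 0, Carlos 17, Aisha 5, Nadia 5, Noah 0, Fatima 1. Winner: Carlos.
The two methods agree.

yes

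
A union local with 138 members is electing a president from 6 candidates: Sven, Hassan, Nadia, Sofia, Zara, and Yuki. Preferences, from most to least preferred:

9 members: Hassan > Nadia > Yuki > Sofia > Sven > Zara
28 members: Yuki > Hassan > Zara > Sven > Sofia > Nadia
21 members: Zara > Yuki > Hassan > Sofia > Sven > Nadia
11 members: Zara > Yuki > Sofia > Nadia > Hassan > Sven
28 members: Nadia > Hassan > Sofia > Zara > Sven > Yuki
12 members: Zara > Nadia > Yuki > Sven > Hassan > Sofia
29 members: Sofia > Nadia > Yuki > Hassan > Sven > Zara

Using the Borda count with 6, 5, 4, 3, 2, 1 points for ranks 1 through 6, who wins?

Sven: 9·2 + 28·3 + 21·2 + 11·1 + 28·2 + 12·3 + 29·2 = 305
Hassan: 9·6 + 28·5 + 21·4 + 11·2 + 28·5 + 12·2 + 29·3 = 551
Nadia: 9·5 + 28·1 + 21·1 + 11·3 + 28·6 + 12·5 + 29·5 = 500
Sofia: 9·3 + 28·2 + 21·3 + 11·4 + 28·4 + 12·1 + 29·6 = 488
Zara: 9·1 + 28·4 + 21·6 + 11·6 + 28·3 + 12·6 + 29·1 = 498
Yuki: 9·4 + 28·6 + 21·5 + 11·5 + 28·1 + 12·4 + 29·4 = 556
Yuki has the highest Borda score (556).

Yuki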